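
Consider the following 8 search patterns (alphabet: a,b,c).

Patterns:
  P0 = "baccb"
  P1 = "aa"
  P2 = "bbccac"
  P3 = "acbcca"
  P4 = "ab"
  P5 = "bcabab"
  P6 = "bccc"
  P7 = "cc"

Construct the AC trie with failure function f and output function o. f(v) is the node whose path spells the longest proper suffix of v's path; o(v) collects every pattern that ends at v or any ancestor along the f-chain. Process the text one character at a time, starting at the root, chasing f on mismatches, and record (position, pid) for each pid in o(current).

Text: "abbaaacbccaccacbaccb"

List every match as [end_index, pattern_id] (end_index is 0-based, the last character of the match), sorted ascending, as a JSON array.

Build automaton:
Trie nodes:
  n0 'ε': a→6 b→1 c→26
  n1 'b': a→2 b→8 c→19
  n2 'ba': c→3
  n3 'bac': c→4
  n4 'bacc': b→5
  n5 'baccb': ·  ←P0
  n6 'a': a→7 b→18 c→13
  n7 'aa': ·  ←P1
  n8 'bb': c→9
  n9 'bbc': c→10
  n10 'bbcc': a→11
  n11 'bbcca': c→12
  n12 'bbccac': ·  ←P2
  n13 'ac': b→14
  n14 'acb': c→15
  n15 'acbc': c→16
  n16 'acbcc': a→17
  n17 'acbcca': ·  ←P3
  n18 'ab': ·  ←P4
  n19 'bc': a→20 c→24
  n20 'bca': b→21
  n21 'bcab': a→22
  n22 'bcaba': b→23
  n23 'bcabab': ·  ←P5
  n24 'bcc': c→25
  n25 'bccc': ·  ←P6
  n26 'c': c→27
  n27 'cc': ·  ←P7

BFS fail/out derivation:
  fail(1) 'b': from fail(0)=0 chase 'b': 0 ⇒ 0;  out=∅∪out(0)=∅
  fail(6) 'a': from fail(0)=0 chase 'a': 0 ⇒ 0;  out=∅∪out(0)=∅
  fail(26) 'c': from fail(0)=0 chase 'c': 0 ⇒ 0;  out=∅∪out(0)=∅
  fail(2) 'ba': from fail(1)=0 chase 'a': 0 ⇒ 6;  out=∅∪out(6)=∅
  fail(7) 'aa': from fail(6)=0 chase 'a': 0 ⇒ 6;  out={1}∪out(6)={1}
  fail(8) 'bb': from fail(1)=0 chase 'b': 0 ⇒ 1;  out=∅∪out(1)=∅
  fail(13) 'ac': from fail(6)=0 chase 'c': 0 ⇒ 26;  out=∅∪out(26)=∅
  fail(18) 'ab': from fail(6)=0 chase 'b': 0 ⇒ 1;  out={4}∪out(1)={4}
  fail(19) 'bc': from fail(1)=0 chase 'c': 0 ⇒ 26;  out=∅∪out(26)=∅
  fail(27) 'cc': from fail(26)=0 chase 'c': 0 ⇒ 26;  out={7}∪out(26)={7}
  fail(3) 'bac': from fail(2)=6 chase 'c': 6 ⇒ 13;  out=∅∪out(13)=∅
  fail(9) 'bbc': from fail(8)=1 chase 'c': 1 ⇒ 19;  out=∅∪out(19)=∅
  fail(14) 'acb': from fail(13)=26 chase 'b': 26→0 ⇒ 1;  out=∅∪out(1)=∅
  fail(20) 'bca': from fail(19)=26 chase 'a': 26→0 ⇒ 6;  out=∅∪out(6)=∅
  fail(24) 'bcc': from fail(19)=26 chase 'c': 26 ⇒ 27;  out=∅∪out(27)={7}
  fail(4) 'bacc': from fail(3)=13 chase 'c': 13→26 ⇒ 27;  out=∅∪out(27)={7}
  fail(10) 'bbcc': from fail(9)=19 chase 'c': 19 ⇒ 24;  out=∅∪out(24)={7}
  fail(15) 'acbc': from fail(14)=1 chase 'c': 1 ⇒ 19;  out=∅∪out(19)=∅
  fail(21) 'bcab': from fail(20)=6 chase 'b': 6 ⇒ 18;  out=∅∪out(18)={4}
  fail(25) 'bccc': from fail(24)=27 chase 'c': 27→26 ⇒ 27;  out={6}∪out(27)={6,7}
  fail(5) 'baccb': from fail(4)=27 chase 'b': 27→26→0 ⇒ 1;  out={0}∪out(1)={0}
  fail(11) 'bbcca': from fail(10)=24 chase 'a': 24→27→26→0 ⇒ 6;  out=∅∪out(6)=∅
  fail(16) 'acbcc': from fail(15)=19 chase 'c': 19 ⇒ 24;  out=∅∪out(24)={7}
  fail(22) 'bcaba': from fail(21)=18 chase 'a': 18→1 ⇒ 2;  out=∅∪out(2)=∅
  fail(12) 'bbccac': from fail(11)=6 chase 'c': 6 ⇒ 13;  out={2}∪out(13)={2}
  fail(17) 'acbcca': from fail(16)=24 chase 'a': 24→27→26→0 ⇒ 6;  out={3}∪out(6)={3}
  fail(23) 'bcabab': from fail(22)=2 chase 'b': 2→6 ⇒ 18;  out={5}∪out(18)={4,5}

Scan:
pos 0 'a': at 6
pos 1 'b': at 18  emit P4@[0:1]
pos 2 'b': at 8 (via fail)
pos 3 'a': at 2 (via fail)
pos 4 'a': at 7 (via fail)  emit P1@[3:4]
pos 5 'a': at 7 (via fail)  emit P1@[4:5]
pos 6 'c': at 13 (via fail)
pos 7 'b': at 14
pos 8 'c': at 15
pos 9 'c': at 16  emit P7@[8:9]
pos 10 'a': at 17  emit P3@[5:10]
pos 11 'c': at 13 (via fail)
pos 12 'c': at 27 (via fail)  emit P7@[11:12]
pos 13 'a': at 6 (via fail)
pos 14 'c': at 13
pos 15 'b': at 14
pos 16 'a': at 2 (via fail)
pos 17 'c': at 3
pos 18 'c': at 4  emit P7@[17:18]
pos 19 'b': at 5  emit P0@[15:19]

Result: [[1,4],[4,1],[5,1],[9,7],[10,3],[12,7],[18,7],[19,0]]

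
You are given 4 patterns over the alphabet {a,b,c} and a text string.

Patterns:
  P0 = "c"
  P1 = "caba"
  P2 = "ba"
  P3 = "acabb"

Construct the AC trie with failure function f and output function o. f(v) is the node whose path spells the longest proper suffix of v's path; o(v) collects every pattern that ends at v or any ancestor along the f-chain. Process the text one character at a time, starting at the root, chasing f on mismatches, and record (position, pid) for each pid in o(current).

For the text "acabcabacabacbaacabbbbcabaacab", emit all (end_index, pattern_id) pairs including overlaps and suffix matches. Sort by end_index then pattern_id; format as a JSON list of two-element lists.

Build automaton:
Trie nodes:
  n0 'ε': a→7 b→5 c→1
  n1 'c': a→2  [P0 ends]
  n2 'ca': b→3
  n3 'cab': a→4
  n4 'caba': ·  [P1 ends]
  n5 'b': a→6
  n6 'ba': ·  [P2 ends]
  n7 'a': c→8
  n8 'ac': a→9
  n9 'aca': b→10
  n10 'acab': b→11
  n11 'acabb': ·  [P3 ends]

BFS fail/out derivation:
  n1('c'): parent n0 fail=0; on 'c' 0 → fail=0;  out {0}∪∅={0}
  n5('b'): parent n0 fail=0; on 'b' 0 → fail=0;  out ∅∪∅=∅
  n7('a'): parent n0 fail=0; on 'a' 0 → fail=0;  out ∅∪∅=∅
  n2('ca'): parent n1 fail=0; on 'a' 0 → fail=7;  out ∅∪∅=∅
  n6('ba'): parent n5 fail=0; on 'a' 0 → fail=7;  out {2}∪∅={2}
  n8('ac'): parent n7 fail=0; on 'c' 0 → fail=1;  out ∅∪{0}={0}
  n3('cab'): parent n2 fail=7; on 'b' 7→0 → fail=5;  out ∅∪∅=∅
  n9('aca'): parent n8 fail=1; on 'a' 1 → fail=2;  out ∅∪∅=∅
  n4('caba'): parent n3 fail=5; on 'a' 5 → fail=6;  out {1}∪{2}={1,2}
  n10('acab'): parent n9 fail=2; on 'b' 2 → fail=3;  out ∅∪∅=∅
  n11('acabb'): parent n10 fail=3; on 'b' 3→5→0 → fail=5;  out {3}∪∅={3}

Text stream:
[0] read 'a'  n0⇒n7
[1] read 'c'  n7⇒n8  → match P0@[1:1]
[2] read 'a'  n8⇒n9
[3] read 'b'  n9⇒n10
[4] read 'c'  n10⇒n1 ·f  → match P0@[4:4]
[5] read 'a'  n1⇒n2
[6] read 'b'  n2⇒n3
[7] read 'a'  n3⇒n4  → match P1@[4:7],P2@[6:7]
[8] read 'c'  n4⇒n8 ·f  → match P0@[8:8]
[9] read 'a'  n8⇒n9
[10] read 'b'  n9⇒n10
[11] read 'a'  n10⇒n4 ·f  → match P1@[8:11],P2@[10:11]
[12] read 'c'  n4⇒n8 ·f  → match P0@[12:12]
[13] read 'b'  n8⇒n5 ·f
[14] read 'a'  n5⇒n6  → match P2@[13:14]
[15] read 'a'  n6⇒n7 ·f
[16] read 'c'  n7⇒n8  → match P0@[16:16]
[17] read 'a'  n8⇒n9
[18] read 'b'  n9⇒n10
[19] read 'b'  n10⇒n11  → match P3@[15:19]
[20] read 'b'  n11⇒n5 ·f
[21] read 'b'  n5⇒n5 ·f
[22] read 'c'  n5⇒n1 ·f  → match P0@[22:22]
[23] read 'a'  n1⇒n2
[24] read 'b'  n2⇒n3
[25] read 'a'  n3⇒n4  → match P1@[22:25],P2@[24:25]
[26] read 'a'  n4⇒n7 ·f
[27] read 'c'  n7⇒n8  → match P0@[27:27]
[28] read 'a'  n8⇒n9
[29] read 'b'  n9⇒n10

Matches: [[1,0],[4,0],[7,1],[7,2],[8,0],[11,1],[11,2],[12,0],[14,2],[16,0],[19,3],[22,0],[25,1],[25,2],[27,0]]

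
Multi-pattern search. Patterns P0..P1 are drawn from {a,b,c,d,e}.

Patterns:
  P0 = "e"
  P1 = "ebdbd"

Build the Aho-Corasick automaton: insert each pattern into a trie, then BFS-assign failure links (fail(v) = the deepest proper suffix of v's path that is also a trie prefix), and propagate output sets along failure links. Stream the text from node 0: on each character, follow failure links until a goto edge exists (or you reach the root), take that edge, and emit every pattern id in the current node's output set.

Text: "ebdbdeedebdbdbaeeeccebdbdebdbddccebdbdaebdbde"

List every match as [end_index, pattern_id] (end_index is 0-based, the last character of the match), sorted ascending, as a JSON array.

Build automaton:
Trie (insert patterns):
  0='ε' goto e→1
  1='e' goto b→2  ←P0
  2='eb' goto d→3
  3='ebd' goto b→4
  4='ebdb' goto d→5
  5='ebdbd' goto ·  ←P1

BFS fail/out derivation:
  n1('e'): parent n0 fail=0; on 'e' 0 → fail=0;  out {0}∪∅={0}
  n2('eb'): parent n1 fail=0; on 'b' 0 → fail=0;  out ∅∪∅=∅
  n3('ebd'): parent n2 fail=0; on 'd' 0 → fail=0;  out ∅∪∅=∅
  n4('ebdb'): parent n3 fail=0; on 'b' 0 → fail=0;  out ∅∪∅=∅
  n5('ebdbd'): parent n4 fail=0; on 'd' 0 → fail=0;  out {1}∪∅={1}

Scan:
[0] read 'e'  n0⇒n1  → match P0@[0:0]
[1] read 'b'  n1⇒n2
[2] read 'd'  n2⇒n3
[3] read 'b'  n3⇒n4
[4] read 'd'  n4⇒n5  → match P1@[0:4]
[5] read 'e'  n5⇒n1 (fail-walked)  → match P0@[5:5]
[6] read 'e'  n1⇒n1 (fail-walked)  → match P0@[6:6]
[7] read 'd'  n1⇒n0 (fail-walked)
[8] read 'e'  n0⇒n1  → match P0@[8:8]
[9] read 'b'  n1⇒n2
[10] read 'd'  n2⇒n3
[11] read 'b'  n3⇒n4
[12] read 'd'  n4⇒n5  → match P1@[8:12]
[13] read 'b'  n5⇒n0 (fail-walked)
[14] read 'a'  n0⇒n0
[15] read 'e'  n0⇒n1  → match P0@[15:15]
[16] read 'e'  n1⇒n1 (fail-walked)  → match P0@[16:16]
[17] read 'e'  n1⇒n1 (fail-walked)  → match P0@[17:17]
[18] read 'c'  n1⇒n0 (fail-walked)
[19] read 'c'  n0⇒n0
[20] read 'e'  n0⇒n1  → match P0@[20:20]
[21] read 'b'  n1⇒n2
[22] read 'd'  n2⇒n3
[23] read 'b'  n3⇒n4
[24] read 'd'  n4⇒n5  → match P1@[20:24]
[25] read 'e'  n5⇒n1 (fail-walked)  → match P0@[25:25]
[26] read 'b'  n1⇒n2
[27] read 'd'  n2⇒n3
[28] read 'b'  n3⇒n4
[29] read 'd'  n4⇒n5  → match P1@[25:29]
[30] read 'd'  n5⇒n0 (fail-walked)
[31] read 'c'  n0⇒n0
[32] read 'c'  n0⇒n0
[33] read 'e'  n0⇒n1  → match P0@[33:33]
[34] read 'b'  n1⇒n2
[35] read 'd'  n2⇒n3
[36] read 'b'  n3⇒n4
[37] read 'd'  n4⇒n5  → match P1@[33:37]
[38] read 'a'  n5⇒n0 (fail-walked)
[39] read 'e'  n0⇒n1  → match P0@[39:39]
[40] read 'b'  n1⇒n2
[41] read 'd'  n2⇒n3
[42] read 'b'  n3⇒n4
[43] read 'd'  n4⇒n5  → match P1@[39:43]
[44] read 'e'  n5⇒n1 (fail-walked)  → match P0@[44:44]

All matches (sorted): [[0,0],[4,1],[5,0],[6,0],[8,0],[12,1],[15,0],[16,0],[17,0],[20,0],[24,1],[25,0],[29,1],[33,0],[37,1],[39,0],[43,1],[44,0]]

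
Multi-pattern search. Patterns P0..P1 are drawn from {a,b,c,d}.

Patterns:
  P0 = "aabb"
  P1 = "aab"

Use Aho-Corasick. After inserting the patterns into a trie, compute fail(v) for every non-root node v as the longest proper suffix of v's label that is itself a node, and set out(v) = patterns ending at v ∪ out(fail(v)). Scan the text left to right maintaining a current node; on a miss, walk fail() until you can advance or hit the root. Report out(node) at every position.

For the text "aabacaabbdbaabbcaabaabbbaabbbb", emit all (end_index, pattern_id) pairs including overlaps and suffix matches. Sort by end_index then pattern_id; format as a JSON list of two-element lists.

Build:
Trie nodes:
  0='ε' goto a→1
  1='a' goto a→2
  2='aa' goto b→3
  3='aab' goto b→4  ←P1
  4='aabb' goto ·  ←P0

BFS fail/out derivation:
  fail(1) 'a': from fail(0)=0 chase 'a': 0 ⇒ 0;  out=∅∪out(0)=∅
  fail(2) 'aa': from fail(1)=0 chase 'a': 0 ⇒ 1;  out=∅∪out(1)=∅
  fail(3) 'aab': from fail(2)=1 chase 'b': 1→0 ⇒ 0;  out={1}∪out(0)={1}
  fail(4) 'aabb': from fail(3)=0 chase 'b': 0 ⇒ 0;  out={0}∪out(0)={0}

Text stream:
pos 0 'a': at 1
pos 1 'a': at 2
pos 2 'b': at 3  ** P1@[0:2]
pos 3 'a': at 1 (fail-walked)
pos 4 'c': at 0 (fail-walked)
pos 5 'a': at 1
pos 6 'a': at 2
pos 7 'b': at 3  ** P1@[5:7]
pos 8 'b': at 4  ** P0@[5:8]
pos 9 'd': at 0 (fail-walked)
pos 10 'b': at 0
pos 11 'a': at 1
pos 12 'a': at 2
pos 13 'b': at 3  ** P1@[11:13]
pos 14 'b': at 4  ** P0@[11:14]
pos 15 'c': at 0 (fail-walked)
pos 16 'a': at 1
pos 17 'a': at 2
pos 18 'b': at 3  ** P1@[16:18]
pos 19 'a': at 1 (fail-walked)
pos 20 'a': at 2
pos 21 'b': at 3  ** P1@[19:21]
pos 22 'b': at 4  ** P0@[19:22]
pos 23 'b': at 0 (fail-walked)
pos 24 'a': at 1
pos 25 'a': at 2
pos 26 'b': at 3  ** P1@[24:26]
pos 27 'b': at 4  ** P0@[24:27]
pos 28 'b': at 0 (fail-walked)
pos 29 'b': at 0

Result: [[2,1],[7,1],[8,0],[13,1],[14,0],[18,1],[21,1],[22,0],[26,1],[27,0]]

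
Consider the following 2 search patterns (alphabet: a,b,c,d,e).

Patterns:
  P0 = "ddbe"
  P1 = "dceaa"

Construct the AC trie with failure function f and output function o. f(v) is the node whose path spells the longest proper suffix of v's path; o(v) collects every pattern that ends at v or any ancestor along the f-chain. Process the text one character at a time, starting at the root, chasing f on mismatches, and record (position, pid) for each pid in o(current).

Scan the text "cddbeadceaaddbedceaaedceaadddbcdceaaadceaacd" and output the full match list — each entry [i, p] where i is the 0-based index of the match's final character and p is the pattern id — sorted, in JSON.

Construct AC machine:
Trie nodes:
  0='ε' goto d→1
  1='d' goto c→5 d→2
  2='dd' goto b→3
  3='ddb' goto e→4
  4='ddbe' goto ·  [P0 ends]
  5='dc' goto e→6
  6='dce' goto a→7
  7='dcea' goto a→8
  8='dceaa' goto ·  [P1 ends]

Failure links (BFS by depth):
  fail(1) 'd': from fail(0)=0 chase 'd': 0 ⇒ 0;  out=∅∪out(0)=∅
  fail(2) 'dd': from fail(1)=0 chase 'd': 0 ⇒ 1;  out=∅∪out(1)=∅
  fail(5) 'dc': from fail(1)=0 chase 'c': 0 ⇒ 0;  out=∅∪out(0)=∅
  fail(3) 'ddb': from fail(2)=1 chase 'b': 1→0 ⇒ 0;  out=∅∪out(0)=∅
  fail(6) 'dce': from fail(5)=0 chase 'e': 0 ⇒ 0;  out=∅∪out(0)=∅
  fail(4) 'ddbe': from fail(3)=0 chase 'e': 0 ⇒ 0;  out={0}∪out(0)={0}
  fail(7) 'dcea': from fail(6)=0 chase 'a': 0 ⇒ 0;  out=∅∪out(0)=∅
  fail(8) 'dceaa': from fail(7)=0 chase 'a': 0 ⇒ 0;  out={1}∪out(0)={1}

Scan:
i=0 'c': node 0→0
i=1 'd': node 0→1
i=2 'd': node 1→2
i=3 'b': node 2→3
i=4 'e': node 3→4  ** P0@[1:4]
i=5 'a': node 4→0 (via fail)
i=6 'd': node 0→1
i=7 'c': node 1→5
i=8 'e': node 5→6
i=9 'a': node 6→7
i=10 'a': node 7→8  ** P1@[6:10]
i=11 'd': node 8→1 (via fail)
i=12 'd': node 1→2
i=13 'b': node 2→3
i=14 'e': node 3→4  ** P0@[11:14]
i=15 'd': node 4→1 (via fail)
i=16 'c': node 1→5
i=17 'e': node 5→6
i=18 'a': node 6→7
i=19 'a': node 7→8  ** P1@[15:19]
i=20 'e': node 8→0 (via fail)
i=21 'd': node 0→1
i=22 'c': node 1→5
i=23 'e': node 5→6
i=24 'a': node 6→7
i=25 'a': node 7→8  ** P1@[21:25]
i=26 'd': node 8→1 (via fail)
i=27 'd': node 1→2
i=28 'd': node 2→2 (via fail)
i=29 'b': node 2→3
i=30 'c': node 3→0 (via fail)
i=31 'd': node 0→1
i=32 'c': node 1→5
i=33 'e': node 5→6
i=34 'a': node 6→7
i=35 'a': node 7→8  ** P1@[31:35]
i=36 'a': node 8→0 (via fail)
i=37 'd': node 0→1
i=38 'c': node 1→5
i=39 'e': node 5→6
i=40 'a': node 6→7
i=41 'a': node 7→8  ** P1@[37:41]
i=42 'c': node 8→0 (via fail)
i=43 'd': node 0→1

Result: [[4,0],[10,1],[14,0],[19,1],[25,1],[35,1],[41,1]]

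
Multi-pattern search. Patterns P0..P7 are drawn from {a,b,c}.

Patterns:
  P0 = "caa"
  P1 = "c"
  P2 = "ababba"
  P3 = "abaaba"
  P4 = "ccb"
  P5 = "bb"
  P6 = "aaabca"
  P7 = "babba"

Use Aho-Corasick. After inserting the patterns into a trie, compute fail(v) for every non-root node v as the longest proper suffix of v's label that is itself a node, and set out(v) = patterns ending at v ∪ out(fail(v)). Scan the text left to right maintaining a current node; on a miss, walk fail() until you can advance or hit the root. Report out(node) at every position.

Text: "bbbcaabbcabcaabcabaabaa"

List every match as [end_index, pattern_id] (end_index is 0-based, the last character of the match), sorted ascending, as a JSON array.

Build:
Trie nodes:
  0='ε' goto a→4 b→15 c→1
  1='c' goto a→2 c→13  ←P1
  2='ca' goto a→3
  3='caa' goto ·  ←P0
  4='a' goto a→17 b→5
  5='ab' goto a→6
  6='aba' goto a→10 b→7
  7='abab' goto b→8
  8='ababb' goto a→9
  9='ababba' goto ·  ←P2
  10='abaa' goto b→11
  11='abaab' goto a→12
  12='abaaba' goto ·  ←P3
  13='cc' goto b→14
  14='ccb' goto ·  ←P4
  15='b' goto a→22 b→16
  16='bb' goto ·  ←P5
  17='aa' goto a→18
  18='aaa' goto b→19
  19='aaab' goto c→20
  20='aaabc' goto a→21
  21='aaabca' goto ·  ←P6
  22='ba' goto b→23
  23='bab' goto b→24
  24='babb' goto a→25
  25='babba' goto ·  ←P7

Failure links (BFS by depth):
  n1('c'): parent n0 fail=0; on 'c' 0 → fail=0;  out {1}∪∅={1}
  n4('a'): parent n0 fail=0; on 'a' 0 → fail=0;  out ∅∪∅=∅
  n15('b'): parent n0 fail=0; on 'b' 0 → fail=0;  out ∅∪∅=∅
  n2('ca'): parent n1 fail=0; on 'a' 0 → fail=4;  out ∅∪∅=∅
  n5('ab'): parent n4 fail=0; on 'b' 0 → fail=15;  out ∅∪∅=∅
  n13('cc'): parent n1 fail=0; on 'c' 0 → fail=1;  out ∅∪{1}={1}
  n16('bb'): parent n15 fail=0; on 'b' 0 → fail=15;  out {5}∪∅={5}
  n17('aa'): parent n4 fail=0; on 'a' 0 → fail=4;  out ∅∪∅=∅
  n22('ba'): parent n15 fail=0; on 'a' 0 → fail=4;  out ∅∪∅=∅
  n3('caa'): parent n2 fail=4; on 'a' 4 → fail=17;  out {0}∪∅={0}
  n6('aba'): parent n5 fail=15; on 'a' 15 → fail=22;  out ∅∪∅=∅
  n14('ccb'): parent n13 fail=1; on 'b' 1→0 → fail=15;  out {4}∪∅={4}
  n18('aaa'): parent n17 fail=4; on 'a' 4 → fail=17;  out ∅∪∅=∅
  n23('bab'): parent n22 fail=4; on 'b' 4 → fail=5;  out ∅∪∅=∅
  n7('abab'): parent n6 fail=22; on 'b' 22 → fail=23;  out ∅∪∅=∅
  n10('abaa'): parent n6 fail=22; on 'a' 22→4 → fail=17;  out ∅∪∅=∅
  n19('aaab'): parent n18 fail=17; on 'b' 17→4 → fail=5;  out ∅∪∅=∅
  n24('babb'): parent n23 fail=5; on 'b' 5→15 → fail=16;  out ∅∪{5}={5}
  n8('ababb'): parent n7 fail=23; on 'b' 23 → fail=24;  out ∅∪{5}={5}
  n11('abaab'): parent n10 fail=17; on 'b' 17→4 → fail=5;  out ∅∪∅=∅
  n20('aaabc'): parent n19 fail=5; on 'c' 5→15→0 → fail=1;  out ∅∪{1}={1}
  n25('babba'): parent n24 fail=16; on 'a' 16→15 → fail=22;  out {7}∪∅={7}
  n9('ababba'): parent n8 fail=24; on 'a' 24 → fail=25;  out {2}∪{7}={2,7}
  n12('abaaba'): parent n11 fail=5; on 'a' 5 → fail=6;  out {3}∪∅={3}
  n21('aaabca'): parent n20 fail=1; on 'a' 1 → fail=2;  out {6}∪∅={6}

Run:
i=0 'b': node 0→15
i=1 'b': node 15→16  emit P5@[0:1]
i=2 'b': node 16→16 (fail-walked)  emit P5@[1:2]
i=3 'c': node 16→1 (fail-walked)  emit P1@[3:3]
i=4 'a': node 1→2
i=5 'a': node 2→3  emit P0@[3:5]
i=6 'b': node 3→5 (fail-walked)
i=7 'b': node 5→16 (fail-walked)  emit P5@[6:7]
i=8 'c': node 16→1 (fail-walked)  emit P1@[8:8]
i=9 'a': node 1→2
i=10 'b': node 2→5 (fail-walked)
i=11 'c': node 5→1 (fail-walked)  emit P1@[11:11]
i=12 'a': node 1→2
i=13 'a': node 2→3  emit P0@[11:13]
i=14 'b': node 3→5 (fail-walked)
i=15 'c': node 5→1 (fail-walked)  emit P1@[15:15]
i=16 'a': node 1→2
i=17 'b': node 2→5 (fail-walked)
i=18 'a': node 5→6
i=19 'a': node 6→10
i=20 'b': node 10→11
i=21 'a': node 11→12  emit P3@[16:21]
i=22 'a': node 12→10 (fail-walked)

Matches: [[1,5],[2,5],[3,1],[5,0],[7,5],[8,1],[11,1],[13,0],[15,1],[21,3]]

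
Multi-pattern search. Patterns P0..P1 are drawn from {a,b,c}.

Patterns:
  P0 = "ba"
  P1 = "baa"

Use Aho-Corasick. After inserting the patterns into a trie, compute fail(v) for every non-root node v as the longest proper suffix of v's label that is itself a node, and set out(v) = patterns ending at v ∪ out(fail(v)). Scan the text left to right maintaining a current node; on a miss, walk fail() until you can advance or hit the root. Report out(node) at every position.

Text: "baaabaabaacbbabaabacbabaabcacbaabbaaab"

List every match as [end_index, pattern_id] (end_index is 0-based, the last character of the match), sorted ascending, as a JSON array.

Build automaton:
Trie (insert patterns):
  0='ε' goto b→1
  1='b' goto a→2
  2='ba' goto a→3  ←P0
  3='baa' goto ·  ←P1

Failure links (BFS by depth):
  fail(1) 'b': from fail(0)=0 chase 'b': 0 ⇒ 0;  out=∅∪out(0)=∅
  fail(2) 'ba': from fail(1)=0 chase 'a': 0 ⇒ 0;  out={0}∪out(0)={0}
  fail(3) 'baa': from fail(2)=0 chase 'a': 0 ⇒ 0;  out={1}∪out(0)={1}

Scan:
i=0 'b': node 0→1
i=1 'a': node 1→2  emit P0@[0:1]
i=2 'a': node 2→3  emit P1@[0:2]
i=3 'a': node 3→0 (via fail)
i=4 'b': node 0→1
i=5 'a': node 1→2  emit P0@[4:5]
i=6 'a': node 2→3  emit P1@[4:6]
i=7 'b': node 3→1 (via fail)
i=8 'a': node 1→2  emit P0@[7:8]
i=9 'a': node 2→3  emit P1@[7:9]
i=10 'c': node 3→0 (via fail)
i=11 'b': node 0→1
i=12 'b': node 1→1 (via fail)
i=13 'a': node 1→2  emit P0@[12:13]
i=14 'b': node 2→1 (via fail)
i=15 'a': node 1→2  emit P0@[14:15]
i=16 'a': node 2→3  emit P1@[14:16]
i=17 'b': node 3→1 (via fail)
i=18 'a': node 1→2  emit P0@[17:18]
i=19 'c': node 2→0 (via fail)
i=20 'b': node 0→1
i=21 'a': node 1→2  emit P0@[20:21]
i=22 'b': node 2→1 (via fail)
i=23 'a': node 1→2  emit P0@[22:23]
i=24 'a': node 2→3  emit P1@[22:24]
i=25 'b': node 3→1 (via fail)
i=26 'c': node 1→0 (via fail)
i=27 'a': node 0→0
i=28 'c': node 0→0
i=29 'b': node 0→1
i=30 'a': node 1→2  emit P0@[29:30]
i=31 'a': node 2→3  emit P1@[29:31]
i=32 'b': node 3→1 (via fail)
i=33 'b': node 1→1 (via fail)
i=34 'a': node 1→2  emit P0@[33:34]
i=35 'a': node 2→3  emit P1@[33:35]
i=36 'a': node 3→0 (via fail)
i=37 'b': node 0→1

Result: [[1,0],[2,1],[5,0],[6,1],[8,0],[9,1],[13,0],[15,0],[16,1],[18,0],[21,0],[23,0],[24,1],[30,0],[31,1],[34,0],[35,1]]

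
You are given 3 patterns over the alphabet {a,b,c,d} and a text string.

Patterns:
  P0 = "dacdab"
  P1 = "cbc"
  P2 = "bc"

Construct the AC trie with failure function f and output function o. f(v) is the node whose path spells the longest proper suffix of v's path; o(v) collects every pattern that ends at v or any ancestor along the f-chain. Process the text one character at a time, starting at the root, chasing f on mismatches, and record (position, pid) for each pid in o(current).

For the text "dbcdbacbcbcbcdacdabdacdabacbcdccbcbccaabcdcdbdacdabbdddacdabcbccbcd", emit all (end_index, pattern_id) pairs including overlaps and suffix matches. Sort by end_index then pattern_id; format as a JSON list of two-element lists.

Construct AC machine:
Trie (insert patterns):
  0='ε' goto b→10 c→7 d→1
  1='d' goto a→2
  2='da' goto c→3
  3='dac' goto d→4
  4='dacd' goto a→5
  5='dacda' goto b→6
  6='dacdab' goto ·  [P0 ends]
  7='c' goto b→8
  8='cb' goto c→9
  9='cbc' goto ·  [P1 ends]
  10='b' goto c→11
  11='bc' goto ·  [P2 ends]

Failure links (BFS by depth):
  n1('d'): parent n0 fail=0; on 'd' 0 → fail=0;  out ∅∪∅=∅
  n7('c'): parent n0 fail=0; on 'c' 0 → fail=0;  out ∅∪∅=∅
  n10('b'): parent n0 fail=0; on 'b' 0 → fail=0;  out ∅∪∅=∅
  n2('da'): parent n1 fail=0; on 'a' 0 → fail=0;  out ∅∪∅=∅
  n8('cb'): parent n7 fail=0; on 'b' 0 → fail=10;  out ∅∪∅=∅
  n11('bc'): parent n10 fail=0; on 'c' 0 → fail=7;  out {2}∪∅={2}
  n3('dac'): parent n2 fail=0; on 'c' 0 → fail=7;  out ∅∪∅=∅
  n9('cbc'): parent n8 fail=10; on 'c' 10 → fail=11;  out {1}∪{2}={1,2}
  n4('dacd'): parent n3 fail=7; on 'd' 7→0 → fail=1;  out ∅∪∅=∅
  n5('dacda'): parent n4 fail=1; on 'a' 1 → fail=2;  out ∅∪∅=∅
  n6('dacdab'): parent n5 fail=2; on 'b' 2→0 → fail=10;  out {0}∪∅={0}

Text stream:
i=0 'd': node 0→1
i=1 'b': node 1→10 (via fail)
i=2 'c': node 10→11  emit P2@[1:2]
i=3 'd': node 11→1 (via fail)
i=4 'b': node 1→10 (via fail)
i=5 'a': node 10→0 (via fail)
i=6 'c': node 0→7
i=7 'b': node 7→8
i=8 'c': node 8→9  emit P1@[6:8],P2@[7:8]
i=9 'b': node 9→8 (via fail)
i=10 'c': node 8→9  emit P1@[8:10],P2@[9:10]
i=11 'b': node 9→8 (via fail)
i=12 'c': node 8→9  emit P1@[10:12],P2@[11:12]
i=13 'd': node 9→1 (via fail)
i=14 'a': node 1→2
i=15 'c': node 2→3
i=16 'd': node 3→4
i=17 'a': node 4→5
i=18 'b': node 5→6  emit P0@[13:18]
i=19 'd': node 6→1 (via fail)
i=20 'a': node 1→2
i=21 'c': node 2→3
i=22 'd': node 3→4
i=23 'a': node 4→5
i=24 'b': node 5→6  emit P0@[19:24]
i=25 'a': node 6→0 (via fail)
i=26 'c': node 0→7
i=27 'b': node 7→8
i=28 'c': node 8→9  emit P1@[26:28],P2@[27:28]
i=29 'd': node 9→1 (via fail)
i=30 'c': node 1→7 (via fail)
i=31 'c': node 7→7 (via fail)
i=32 'b': node 7→8
i=33 'c': node 8→9  emit P1@[31:33],P2@[32:33]
i=34 'b': node 9→8 (via fail)
i=35 'c': node 8→9  emit P1@[33:35],P2@[34:35]
i=36 'c': node 9→7 (via fail)
i=37 'a': node 7→0 (via fail)
i=38 'a': node 0→0
i=39 'b': node 0→10
i=40 'c': node 10→11  emit P2@[39:40]
i=41 'd': node 11→1 (via fail)
i=42 'c': node 1→7 (via fail)
i=43 'd': node 7→1 (via fail)
i=44 'b': node 1→10 (via fail)
i=45 'd': node 10→1 (via fail)
i=46 'a': node 1→2
i=47 'c': node 2→3
i=48 'd': node 3→4
i=49 'a': node 4→5
i=50 'b': node 5→6  emit P0@[45:50]
i=51 'b': node 6→10 (via fail)
i=52 'd': node 10→1 (via fail)
i=53 'd': node 1→1 (via fail)
i=54 'd': node 1→1 (via fail)
i=55 'a': node 1→2
i=56 'c': node 2→3
i=57 'd': node 3→4
i=58 'a': node 4→5
i=59 'b': node 5→6  emit P0@[54:59]
i=60 'c': node 6→11 (via fail)  emit P2@[59:60]
i=61 'b': node 11→8 (via fail)
i=62 'c': node 8→9  emit P1@[60:62],P2@[61:62]
i=63 'c': node 9→7 (via fail)
i=64 'b': node 7→8
i=65 'c': node 8→9  emit P1@[63:65],P2@[64:65]
i=66 'd': node 9→1 (via fail)

Matches: [[2,2],[8,1],[8,2],[10,1],[10,2],[12,1],[12,2],[18,0],[24,0],[28,1],[28,2],[33,1],[33,2],[35,1],[35,2],[40,2],[50,0],[59,0],[60,2],[62,1],[62,2],[65,1],[65,2]]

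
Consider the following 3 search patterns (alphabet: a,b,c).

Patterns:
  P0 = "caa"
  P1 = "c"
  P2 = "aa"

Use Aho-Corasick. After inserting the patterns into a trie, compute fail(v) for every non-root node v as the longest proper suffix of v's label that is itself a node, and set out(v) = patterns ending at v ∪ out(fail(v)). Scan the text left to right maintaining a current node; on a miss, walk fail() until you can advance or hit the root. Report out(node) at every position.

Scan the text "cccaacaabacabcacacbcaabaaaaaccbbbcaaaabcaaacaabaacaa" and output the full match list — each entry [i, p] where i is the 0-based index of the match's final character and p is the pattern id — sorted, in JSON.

Construct AC machine:
Trie (insert patterns):
  0='ε' goto a→4 c→1
  1='c' goto a→2  [P1 ends]
  2='ca' goto a→3
  3='caa' goto ·  [P0 ends]
  4='a' goto a→5
  5='aa' goto ·  [P2 ends]

Failure links (BFS by depth):
  fail(1) 'c': from fail(0)=0 chase 'c': 0 ⇒ 0;  out={1}∪out(0)={1}
  fail(4) 'a': from fail(0)=0 chase 'a': 0 ⇒ 0;  out=∅∪out(0)=∅
  fail(2) 'ca': from fail(1)=0 chase 'a': 0 ⇒ 4;  out=∅∪out(4)=∅
  fail(5) 'aa': from fail(4)=0 chase 'a': 0 ⇒ 4;  out={2}∪out(4)={2}
  fail(3) 'caa': from fail(2)=4 chase 'a': 4 ⇒ 5;  out={0}∪out(5)={0,2}

Scan:
pos 0 'c': at 1  emit P1@[0:0]
pos 1 'c': at 1 (fail-walked)  emit P1@[1:1]
pos 2 'c': at 1 (fail-walked)  emit P1@[2:2]
pos 3 'a': at 2
pos 4 'a': at 3  emit P0@[2:4],P2@[3:4]
pos 5 'c': at 1 (fail-walked)  emit P1@[5:5]
pos 6 'a': at 2
pos 7 'a': at 3  emit P0@[5:7],P2@[6:7]
pos 8 'b': at 0 (fail-walked)
pos 9 'a': at 4
pos 10 'c': at 1 (fail-walked)  emit P1@[10:10]
pos 11 'a': at 2
pos 12 'b': at 0 (fail-walked)
pos 13 'c': at 1  emit P1@[13:13]
pos 14 'a': at 2
pos 15 'c': at 1 (fail-walked)  emit P1@[15:15]
pos 16 'a': at 2
pos 17 'c': at 1 (fail-walked)  emit P1@[17:17]
pos 18 'b': at 0 (fail-walked)
pos 19 'c': at 1  emit P1@[19:19]
pos 20 'a': at 2
pos 21 'a': at 3  emit P0@[19:21],P2@[20:21]
pos 22 'b': at 0 (fail-walked)
pos 23 'a': at 4
pos 24 'a': at 5  emit P2@[23:24]
pos 25 'a': at 5 (fail-walked)  emit P2@[24:25]
pos 26 'a': at 5 (fail-walked)  emit P2@[25:26]
pos 27 'a': at 5 (fail-walked)  emit P2@[26:27]
pos 28 'c': at 1 (fail-walked)  emit P1@[28:28]
pos 29 'c': at 1 (fail-walked)  emit P1@[29:29]
pos 30 'b': at 0 (fail-walked)
pos 31 'b': at 0
pos 32 'b': at 0
pos 33 'c': at 1  emit P1@[33:33]
pos 34 'a': at 2
pos 35 'a': at 3  emit P0@[33:35],P2@[34:35]
pos 36 'a': at 5 (fail-walked)  emit P2@[35:36]
pos 37 'a': at 5 (fail-walked)  emit P2@[36:37]
pos 38 'b': at 0 (fail-walked)
pos 39 'c': at 1  emit P1@[39:39]
pos 40 'a': at 2
pos 41 'a': at 3  emit P0@[39:41],P2@[40:41]
pos 42 'a': at 5 (fail-walked)  emit P2@[41:42]
pos 43 'c': at 1 (fail-walked)  emit P1@[43:43]
pos 44 'a': at 2
pos 45 'a': at 3  emit P0@[43:45],P2@[44:45]
pos 46 'b': at 0 (fail-walked)
pos 47 'a': at 4
pos 48 'a': at 5  emit P2@[47:48]
pos 49 'c': at 1 (fail-walked)  emit P1@[49:49]
pos 50 'a': at 2
pos 51 'a': at 3  emit P0@[49:51],P2@[50:51]

All matches (sorted): [[0,1],[1,1],[2,1],[4,0],[4,2],[5,1],[7,0],[7,2],[10,1],[13,1],[15,1],[17,1],[19,1],[21,0],[21,2],[24,2],[25,2],[26,2],[27,2],[28,1],[29,1],[33,1],[35,0],[35,2],[36,2],[37,2],[39,1],[41,0],[41,2],[42,2],[43,1],[45,0],[45,2],[48,2],[49,1],[51,0],[51,2]]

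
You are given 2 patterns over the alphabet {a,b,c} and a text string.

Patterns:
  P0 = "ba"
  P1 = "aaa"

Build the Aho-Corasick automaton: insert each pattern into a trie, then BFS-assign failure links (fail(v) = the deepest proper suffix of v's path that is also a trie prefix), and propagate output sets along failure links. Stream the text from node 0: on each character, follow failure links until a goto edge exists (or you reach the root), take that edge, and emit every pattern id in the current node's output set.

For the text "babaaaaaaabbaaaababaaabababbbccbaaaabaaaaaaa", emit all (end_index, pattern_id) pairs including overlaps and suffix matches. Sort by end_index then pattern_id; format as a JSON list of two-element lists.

Build automaton:
Trie nodes:
  n0 'ε': a→3 b→1
  n1 'b': a→2
  n2 'ba': ·  [P0 ends]
  n3 'a': a→4
  n4 'aa': a→5
  n5 'aaa': ·  [P1 ends]

Failure links (BFS by depth):
  n1('b'): parent n0 fail=0; on 'b' 0 → fail=0;  out ∅∪∅=∅
  n3('a'): parent n0 fail=0; on 'a' 0 → fail=0;  out ∅∪∅=∅
  n2('ba'): parent n1 fail=0; on 'a' 0 → fail=3;  out {0}∪∅={0}
  n4('aa'): parent n3 fail=0; on 'a' 0 → fail=3;  out ∅∪∅=∅
  n5('aaa'): parent n4 fail=3; on 'a' 3 → fail=4;  out {1}∪∅={1}

Run:
[0] read 'b'  n0⇒n1
[1] read 'a'  n1⇒n2  ** P0@[0:1]
[2] read 'b'  n2⇒n1 (fail-walked)
[3] read 'a'  n1⇒n2  ** P0@[2:3]
[4] read 'a'  n2⇒n4 (fail-walked)
[5] read 'a'  n4⇒n5  ** P1@[3:5]
[6] read 'a'  n5⇒n5 (fail-walked)  ** P1@[4:6]
[7] read 'a'  n5⇒n5 (fail-walked)  ** P1@[5:7]
[8] read 'a'  n5⇒n5 (fail-walked)  ** P1@[6:8]
[9] read 'a'  n5⇒n5 (fail-walked)  ** P1@[7:9]
[10] read 'b'  n5⇒n1 (fail-walked)
[11] read 'b'  n1⇒n1 (fail-walked)
[12] read 'a'  n1⇒n2  ** P0@[11:12]
[13] read 'a'  n2⇒n4 (fail-walked)
[14] read 'a'  n4⇒n5  ** P1@[12:14]
[15] read 'a'  n5⇒n5 (fail-walked)  ** P1@[13:15]
[16] read 'b'  n5⇒n1 (fail-walked)
[17] read 'a'  n1⇒n2  ** P0@[16:17]
[18] read 'b'  n2⇒n1 (fail-walked)
[19] read 'a'  n1⇒n2  ** P0@[18:19]
[20] read 'a'  n2⇒n4 (fail-walked)
[21] read 'a'  n4⇒n5  ** P1@[19:21]
[22] read 'b'  n5⇒n1 (fail-walked)
[23] read 'a'  n1⇒n2  ** P0@[22:23]
[24] read 'b'  n2⇒n1 (fail-walked)
[25] read 'a'  n1⇒n2  ** P0@[24:25]
[26] read 'b'  n2⇒n1 (fail-walked)
[27] read 'b'  n1⇒n1 (fail-walked)
[28] read 'b'  n1⇒n1 (fail-walked)
[29] read 'c'  n1⇒n0 (fail-walked)
[30] read 'c'  n0⇒n0
[31] read 'b'  n0⇒n1
[32] read 'a'  n1⇒n2  ** P0@[31:32]
[33] read 'a'  n2⇒n4 (fail-walked)
[34] read 'a'  n4⇒n5  ** P1@[32:34]
[35] read 'a'  n5⇒n5 (fail-walked)  ** P1@[33:35]
[36] read 'b'  n5⇒n1 (fail-walked)
[37] read 'a'  n1⇒n2  ** P0@[36:37]
[38] read 'a'  n2⇒n4 (fail-walked)
[39] read 'a'  n4⇒n5  ** P1@[37:39]
[40] read 'a'  n5⇒n5 (fail-walked)  ** P1@[38:40]
[41] read 'a'  n5⇒n5 (fail-walked)  ** P1@[39:41]
[42] read 'a'  n5⇒n5 (fail-walked)  ** P1@[40:42]
[43] read 'a'  n5⇒n5 (fail-walked)  ** P1@[41:43]

Matches: [[1,0],[3,0],[5,1],[6,1],[7,1],[8,1],[9,1],[12,0],[14,1],[15,1],[17,0],[19,0],[21,1],[23,0],[25,0],[32,0],[34,1],[35,1],[37,0],[39,1],[40,1],[41,1],[42,1],[43,1]]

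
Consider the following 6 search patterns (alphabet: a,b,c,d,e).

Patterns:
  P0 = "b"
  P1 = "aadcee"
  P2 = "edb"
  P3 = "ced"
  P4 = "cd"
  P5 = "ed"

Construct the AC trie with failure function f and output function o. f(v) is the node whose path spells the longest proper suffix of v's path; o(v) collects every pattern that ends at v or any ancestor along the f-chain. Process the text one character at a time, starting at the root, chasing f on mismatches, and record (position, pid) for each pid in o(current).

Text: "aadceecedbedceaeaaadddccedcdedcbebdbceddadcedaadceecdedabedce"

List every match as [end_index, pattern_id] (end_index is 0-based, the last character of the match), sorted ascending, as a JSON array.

Build:
Trie (insert patterns):
  0='ε' goto a→2 b→1 c→11 e→8
  1='b' goto ·  [P0 ends]
  2='a' goto a→3
  3='aa' goto d→4
  4='aad' goto c→5
  5='aadc' goto e→6
  6='aadce' goto e→7
  7='aadcee' goto ·  [P1 ends]
  8='e' goto d→9
  9='ed' goto b→10  [P5 ends]
  10='edb' goto ·  [P2 ends]
  11='c' goto d→14 e→12
  12='ce' goto d→13
  13='ced' goto ·  [P3 ends]
  14='cd' goto ·  [P4 ends]

BFS fail/out derivation:
  fail(1) 'b': from fail(0)=0 chase 'b': 0 ⇒ 0;  out={0}∪out(0)={0}
  fail(2) 'a': from fail(0)=0 chase 'a': 0 ⇒ 0;  out=∅∪out(0)=∅
  fail(8) 'e': from fail(0)=0 chase 'e': 0 ⇒ 0;  out=∅∪out(0)=∅
  fail(11) 'c': from fail(0)=0 chase 'c': 0 ⇒ 0;  out=∅∪out(0)=∅
  fail(3) 'aa': from fail(2)=0 chase 'a': 0 ⇒ 2;  out=∅∪out(2)=∅
  fail(9) 'ed': from fail(8)=0 chase 'd': 0 ⇒ 0;  out={5}∪out(0)={5}
  fail(12) 'ce': from fail(11)=0 chase 'e': 0 ⇒ 8;  out=∅∪out(8)=∅
  fail(14) 'cd': from fail(11)=0 chase 'd': 0 ⇒ 0;  out={4}∪out(0)={4}
  fail(4) 'aad': from fail(3)=2 chase 'd': 2→0 ⇒ 0;  out=∅∪out(0)=∅
  fail(10) 'edb': from fail(9)=0 chase 'b': 0 ⇒ 1;  out={2}∪out(1)={0,2}
  fail(13) 'ced': from fail(12)=8 chase 'd': 8 ⇒ 9;  out={3}∪out(9)={3,5}
  fail(5) 'aadc': from fail(4)=0 chase 'c': 0 ⇒ 11;  out=∅∪out(11)=∅
  fail(6) 'aadce': from fail(5)=11 chase 'e': 11 ⇒ 12;  out=∅∪out(12)=∅
  fail(7) 'aadcee': from fail(6)=12 chase 'e': 12→8→0 ⇒ 8;  out={1}∪out(8)={1}

Run:
pos 0 'a': at 2
pos 1 'a': at 3
pos 2 'd': at 4
pos 3 'c': at 5
pos 4 'e': at 6
pos 5 'e': at 7  → match P1@[0:5]
pos 6 'c': at 11 ·f
pos 7 'e': at 12
pos 8 'd': at 13  → match P3@[6:8],P5@[7:8]
pos 9 'b': at 10 ·f  → match P0@[9:9],P2@[7:9]
pos 10 'e': at 8 ·f
pos 11 'd': at 9  → match P5@[10:11]
pos 12 'c': at 11 ·f
pos 13 'e': at 12
pos 14 'a': at 2 ·f
pos 15 'e': at 8 ·f
pos 16 'a': at 2 ·f
pos 17 'a': at 3
pos 18 'a': at 3 ·f
pos 19 'd': at 4
pos 20 'd': at 0 ·f
pos 21 'd': at 0
pos 22 'c': at 11
pos 23 'c': at 11 ·f
pos 24 'e': at 12
pos 25 'd': at 13  → match P3@[23:25],P5@[24:25]
pos 26 'c': at 11 ·f
pos 27 'd': at 14  → match P4@[26:27]
pos 28 'e': at 8 ·f
pos 29 'd': at 9  → match P5@[28:29]
pos 30 'c': at 11 ·f
pos 31 'b': at 1 ·f  → match P0@[31:31]
pos 32 'e': at 8 ·f
pos 33 'b': at 1 ·f  → match P0@[33:33]
pos 34 'd': at 0 ·f
pos 35 'b': at 1  → match P0@[35:35]
pos 36 'c': at 11 ·f
pos 37 'e': at 12
pos 38 'd': at 13  → match P3@[36:38],P5@[37:38]
pos 39 'd': at 0 ·f
pos 40 'a': at 2
pos 41 'd': at 0 ·f
pos 42 'c': at 11
pos 43 'e': at 12
pos 44 'd': at 13  → match P3@[42:44],P5@[43:44]
pos 45 'a': at 2 ·f
pos 46 'a': at 3
pos 47 'd': at 4
pos 48 'c': at 5
pos 49 'e': at 6
pos 50 'e': at 7  → match P1@[45:50]
pos 51 'c': at 11 ·f
pos 52 'd': at 14  → match P4@[51:52]
pos 53 'e': at 8 ·f
pos 54 'd': at 9  → match P5@[53:54]
pos 55 'a': at 2 ·f
pos 56 'b': at 1 ·f  → match P0@[56:56]
pos 57 'e': at 8 ·f
pos 58 'd': at 9  → match P5@[57:58]
pos 59 'c': at 11 ·f
pos 60 'e': at 12

Matches: [[5,1],[8,3],[8,5],[9,0],[9,2],[11,5],[25,3],[25,5],[27,4],[29,5],[31,0],[33,0],[35,0],[38,3],[38,5],[44,3],[44,5],[50,1],[52,4],[54,5],[56,0],[58,5]]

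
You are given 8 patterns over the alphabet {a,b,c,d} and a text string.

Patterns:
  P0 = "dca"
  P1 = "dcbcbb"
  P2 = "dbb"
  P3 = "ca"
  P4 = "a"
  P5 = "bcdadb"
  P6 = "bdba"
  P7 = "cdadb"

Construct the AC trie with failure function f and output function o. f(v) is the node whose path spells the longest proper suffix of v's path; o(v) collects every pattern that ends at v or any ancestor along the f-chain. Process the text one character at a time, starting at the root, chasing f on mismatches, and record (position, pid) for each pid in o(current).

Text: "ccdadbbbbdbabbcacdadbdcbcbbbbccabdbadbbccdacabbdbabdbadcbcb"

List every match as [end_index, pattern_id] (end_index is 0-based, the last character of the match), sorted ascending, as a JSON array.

Construct AC machine:
Trie (insert patterns):
  n0 'ε': a→12 b→13 c→10 d→1
  n1 'd': b→8 c→2
  n2 'dc': a→3 b→4
  n3 'dca': ·  [P0 ends]
  n4 'dcb': c→5
  n5 'dcbc': b→6
  n6 'dcbcb': b→7
  n7 'dcbcbb': ·  [P1 ends]
  n8 'db': b→9
  n9 'dbb': ·  [P2 ends]
  n10 'c': a→11 d→22
  n11 'ca': ·  [P3 ends]
  n12 'a': ·  [P4 ends]
  n13 'b': c→14 d→19
  n14 'bc': d→15
  n15 'bcd': a→16
  n16 'bcda': d→17
  n17 'bcdad': b→18
  n18 'bcdadb': ·  [P5 ends]
  n19 'bd': b→20
  n20 'bdb': a→21
  n21 'bdba': ·  [P6 ends]
  n22 'cd': a→23
  n23 'cda': d→24
  n24 'cdad': b→25
  n25 'cdadb': ·  [P7 ends]

Failure links (BFS by depth):
  fail(1) 'd': from fail(0)=0 chase 'd': 0 ⇒ 0;  out=∅∪out(0)=∅
  fail(10) 'c': from fail(0)=0 chase 'c': 0 ⇒ 0;  out=∅∪out(0)=∅
  fail(12) 'a': from fail(0)=0 chase 'a': 0 ⇒ 0;  out={4}∪out(0)={4}
  fail(13) 'b': from fail(0)=0 chase 'b': 0 ⇒ 0;  out=∅∪out(0)=∅
  fail(2) 'dc': from fail(1)=0 chase 'c': 0 ⇒ 10;  out=∅∪out(10)=∅
  fail(8) 'db': from fail(1)=0 chase 'b': 0 ⇒ 13;  out=∅∪out(13)=∅
  fail(11) 'ca': from fail(10)=0 chase 'a': 0 ⇒ 12;  out={3}∪out(12)={3,4}
  fail(14) 'bc': from fail(13)=0 chase 'c': 0 ⇒ 10;  out=∅∪out(10)=∅
  fail(19) 'bd': from fail(13)=0 chase 'd': 0 ⇒ 1;  out=∅∪out(1)=∅
  fail(22) 'cd': from fail(10)=0 chase 'd': 0 ⇒ 1;  out=∅∪out(1)=∅
  fail(3) 'dca': from fail(2)=10 chase 'a': 10 ⇒ 11;  out={0}∪out(11)={0,3,4}
  fail(4) 'dcb': from fail(2)=10 chase 'b': 10→0 ⇒ 13;  out=∅∪out(13)=∅
  fail(9) 'dbb': from fail(8)=13 chase 'b': 13→0 ⇒ 13;  out={2}∪out(13)={2}
  fail(15) 'bcd': from fail(14)=10 chase 'd': 10 ⇒ 22;  out=∅∪out(22)=∅
  fail(20) 'bdb': from fail(19)=1 chase 'b': 1 ⇒ 8;  out=∅∪out(8)=∅
  fail(23) 'cda': from fail(22)=1 chase 'a': 1→0 ⇒ 12;  out=∅∪out(12)={4}
  fail(5) 'dcbc': from fail(4)=13 chase 'c': 13 ⇒ 14;  out=∅∪out(14)=∅
  fail(16) 'bcda': from fail(15)=22 chase 'a': 22 ⇒ 23;  out=∅∪out(23)={4}
  fail(21) 'bdba': from fail(20)=8 chase 'a': 8→13→0 ⇒ 12;  out={6}∪out(12)={4,6}
  fail(24) 'cdad': from fail(23)=12 chase 'd': 12→0 ⇒ 1;  out=∅∪out(1)=∅
  fail(6) 'dcbcb': from fail(5)=14 chase 'b': 14→10→0 ⇒ 13;  out=∅∪out(13)=∅
  fail(17) 'bcdad': from fail(16)=23 chase 'd': 23 ⇒ 24;  out=∅∪out(24)=∅
  fail(25) 'cdadb': from fail(24)=1 chase 'b': 1 ⇒ 8;  out={7}∪out(8)={7}
  fail(7) 'dcbcbb': from fail(6)=13 chase 'b': 13→0 ⇒ 13;  out={1}∪out(13)={1}
  fail(18) 'bcdadb': from fail(17)=24 chase 'b': 24 ⇒ 25;  out={5}∪out(25)={5,7}

Run:
i=0 'c': node 0→10
i=1 'c': node 10→10 (fail-walked)
i=2 'd': node 10→22
i=3 'a': node 22→23  emit P4@[3:3]
i=4 'd': node 23→24
i=5 'b': node 24→25  emit P7@[1:5]
i=6 'b': node 25→9 (fail-walked)  emit P2@[4:6]
i=7 'b': node 9→13 (fail-walked)
i=8 'b': node 13→13 (fail-walked)
i=9 'd': node 13→19
i=10 'b': node 19→20
i=11 'a': node 20→21  emit P4@[11:11],P6@[8:11]
i=12 'b': node 21→13 (fail-walked)
i=13 'b': node 13→13 (fail-walked)
i=14 'c': node 13→14
i=15 'a': node 14→11 (fail-walked)  emit P3@[14:15],P4@[15:15]
i=16 'c': node 11→10 (fail-walked)
i=17 'd': node 10→22
i=18 'a': node 22→23  emit P4@[18:18]
i=19 'd': node 23→24
i=20 'b': node 24→25  emit P7@[16:20]
i=21 'd': node 25→19 (fail-walked)
i=22 'c': node 19→2 (fail-walked)
i=23 'b': node 2→4
i=24 'c': node 4→5
i=25 'b': node 5→6
i=26 'b': node 6→7  emit P1@[21:26]
i=27 'b': node 7→13 (fail-walked)
i=28 'b': node 13→13 (fail-walked)
i=29 'c': node 13→14
i=30 'c': node 14→10 (fail-walked)
i=31 'a': node 10→11  emit P3@[30:31],P4@[31:31]
i=32 'b': node 11→13 (fail-walked)
i=33 'd': node 13→19
i=34 'b': node 19→20
i=35 'a': node 20→21  emit P4@[35:35],P6@[32:35]
i=36 'd': node 21→1 (fail-walked)
i=37 'b': node 1→8
i=38 'b': node 8→9  emit P2@[36:38]
i=39 'c': node 9→14 (fail-walked)
i=40 'c': node 14→10 (fail-walked)
i=41 'd': node 10→22
i=42 'a': node 22→23  emit P4@[42:42]
i=43 'c': node 23→10 (fail-walked)
i=44 'a': node 10→11  emit P3@[43:44],P4@[44:44]
i=45 'b': node 11→13 (fail-walked)
i=46 'b': node 13→13 (fail-walked)
i=47 'd': node 13→19
i=48 'b': node 19→20
i=49 'a': node 20→21  emit P4@[49:49],P6@[46:49]
i=50 'b': node 21→13 (fail-walked)
i=51 'd': node 13→19
i=52 'b': node 19→20
i=53 'a': node 20→21  emit P4@[53:53],P6@[50:53]
i=54 'd': node 21→1 (fail-walked)
i=55 'c': node 1→2
i=56 'b': node 2→4
i=57 'c': node 4→5
i=58 'b': node 5→6

Result: [[3,4],[5,7],[6,2],[11,4],[11,6],[15,3],[15,4],[18,4],[20,7],[26,1],[31,3],[31,4],[35,4],[35,6],[38,2],[42,4],[44,3],[44,4],[49,4],[49,6],[53,4],[53,6]]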